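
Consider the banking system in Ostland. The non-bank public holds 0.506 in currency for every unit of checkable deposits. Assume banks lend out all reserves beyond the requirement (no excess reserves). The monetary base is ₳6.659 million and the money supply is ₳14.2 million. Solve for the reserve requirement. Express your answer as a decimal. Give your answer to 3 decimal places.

0.200

Using m = M/MB = 14.2/6.659 ≈ 2.132452. Since m = (1 + c)/(c + rr + e), the denominator satisfies c + rr + e = (1 + c)/m = (1 + 0.506) / 2.132452 ≈ 0.706229.
With c = 0.506 and e = 0, the reserve requirement is 0.706229 − 0.506 − 0 = 0.200229.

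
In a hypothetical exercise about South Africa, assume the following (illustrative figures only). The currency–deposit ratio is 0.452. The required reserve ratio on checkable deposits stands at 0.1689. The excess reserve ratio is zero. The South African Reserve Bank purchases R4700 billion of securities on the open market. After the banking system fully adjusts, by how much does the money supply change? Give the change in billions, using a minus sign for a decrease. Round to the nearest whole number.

R10991 billion

The money multiplier is m = (1 + c) / (rr + c) = (1 + 0.452) / (0.1689 + 0.452) ≈ 2.33854.
The purchase adds 4700 billion of base, so ΔM = m × ΔMB = 2.33854 × (+4700) = 10991.138 billion.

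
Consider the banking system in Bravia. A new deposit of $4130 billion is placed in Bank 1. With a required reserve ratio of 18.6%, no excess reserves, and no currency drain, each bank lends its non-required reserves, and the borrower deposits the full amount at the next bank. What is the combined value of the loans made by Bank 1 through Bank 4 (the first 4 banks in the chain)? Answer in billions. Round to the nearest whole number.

$10139 billion

Bank i lends (1 − rr)^i of the original deposit: Bank 1 lends 4130·0.8140 = 3361.8200, Bank 2 lends 4130·0.8140² ≈ 2736.5215, and so on.
Summing a geometric series: total = 4130·[0.8140·(1 − 0.8140^4) / (1 − 0.8140)] ≈ 10139.0782 billion.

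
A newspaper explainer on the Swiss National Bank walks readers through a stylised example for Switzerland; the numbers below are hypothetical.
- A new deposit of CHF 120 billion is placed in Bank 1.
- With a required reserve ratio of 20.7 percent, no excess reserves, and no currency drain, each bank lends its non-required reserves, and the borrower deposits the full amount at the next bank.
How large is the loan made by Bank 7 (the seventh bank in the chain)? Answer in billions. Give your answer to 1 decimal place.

Each bank lends a fraction (1 − rr) = 0.7930 of the deposit it receives, so Bank 7 receives 120·0.7930^6 and lends 120·0.7930^7 ≈ 23.6643 billion.

CHF 23.7 billion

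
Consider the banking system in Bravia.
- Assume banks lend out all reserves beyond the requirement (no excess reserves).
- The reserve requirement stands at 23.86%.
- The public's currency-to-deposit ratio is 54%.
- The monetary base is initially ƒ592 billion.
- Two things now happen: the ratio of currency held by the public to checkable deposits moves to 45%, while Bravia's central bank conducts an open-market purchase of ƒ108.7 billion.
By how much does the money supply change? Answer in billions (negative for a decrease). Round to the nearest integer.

Before: m₁ = (1 + 0.54) / (0.2386 + 0.54) ≈ 1.9779, MB₁ = 592, so M₁ = 1.9779 × 592 = 1170.9168 billion.
After: m₂ = (1 + 0.45) / (0.2386 + 0.45) ≈ 2.1057, MB₂ = 592 + 108.7 = 700.7, so M₂ = 2.1057 × 700.7 ≈ 1475.464 billion.
ΔM = M₂ − M₁ = 1475.464 − 1170.9168 = 304.5472 billion.

ƒ305 billion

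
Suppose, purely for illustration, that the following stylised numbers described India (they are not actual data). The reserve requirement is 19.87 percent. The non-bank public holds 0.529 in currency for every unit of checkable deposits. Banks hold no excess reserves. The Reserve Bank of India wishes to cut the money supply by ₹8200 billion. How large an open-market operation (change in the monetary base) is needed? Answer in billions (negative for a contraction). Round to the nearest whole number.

The money multiplier is m = (1 + c) / (rr + c) = (1 + 0.529) / (0.1987 + 0.529) ≈ 2.10114.
ΔMB = ΔM / m = (−8200) / 2.10114 ≈ -3902.6433 billion.

-3903 billion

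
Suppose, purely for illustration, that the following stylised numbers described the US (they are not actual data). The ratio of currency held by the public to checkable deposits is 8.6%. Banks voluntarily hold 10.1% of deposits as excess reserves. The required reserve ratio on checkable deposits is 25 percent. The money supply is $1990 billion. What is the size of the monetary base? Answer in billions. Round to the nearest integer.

The money multiplier is m = (1 + c) / (rr + e + c) = (1 + 0.086) / (0.25 + 0.101 + 0.086) ≈ 2.48513.
MB = M / m = 1990 / 2.48513 ≈ 800.7629 billion.

$801 billion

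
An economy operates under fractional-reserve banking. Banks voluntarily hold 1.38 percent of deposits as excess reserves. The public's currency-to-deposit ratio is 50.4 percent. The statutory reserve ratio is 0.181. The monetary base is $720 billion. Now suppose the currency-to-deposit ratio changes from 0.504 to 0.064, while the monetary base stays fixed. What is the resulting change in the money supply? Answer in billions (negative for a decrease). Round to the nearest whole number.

Initially m₁ = (1 + 0.504) / (0.181 + 0.0138 + 0.504) ≈ 2.1523, so M₁ = 2.1523 × 720 = 1549.656 billion.
After the change m₂ = (1 + 0.064) / (0.181 + 0.0138 + 0.064) ≈ 4.1113, so M₂ = 4.1113 × 720 = 2960.136 billion.
ΔM = M₂ − M₁ = 2960.136 − 1549.656 = 1410.48 billion.

$1410 billion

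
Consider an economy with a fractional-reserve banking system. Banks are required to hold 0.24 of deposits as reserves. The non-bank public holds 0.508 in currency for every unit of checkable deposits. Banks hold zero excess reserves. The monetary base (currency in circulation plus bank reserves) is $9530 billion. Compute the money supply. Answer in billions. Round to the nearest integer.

$19213 billion

The money multiplier is m = (1 + c) / (rr + c) = (1 + 0.508) / (0.24 + 0.508) ≈ 2.01604.
So M = m × MB = 2.01604 × 9530 = 19212.8612 billion.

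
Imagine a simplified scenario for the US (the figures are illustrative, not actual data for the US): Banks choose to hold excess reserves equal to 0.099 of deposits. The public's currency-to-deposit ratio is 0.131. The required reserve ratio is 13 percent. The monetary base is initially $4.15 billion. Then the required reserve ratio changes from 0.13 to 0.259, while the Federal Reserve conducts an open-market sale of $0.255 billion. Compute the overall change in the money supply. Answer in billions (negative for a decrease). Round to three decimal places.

-4.029 billion

Before: m₁ = (1 + 0.131) / (0.13 + 0.099 + 0.131) ≈ 3.14167, MB₁ = 4.15, so M₁ = 3.14167 × 4.15 ≈ 13.0379 billion.
After: m₂ = (1 + 0.131) / (0.259 + 0.099 + 0.131) ≈ 2.31288, MB₂ = 4.15 − 0.255 = 3.895, so M₂ = 2.31288 × 3.895 ≈ 9.0087 billion.
ΔM = M₂ − M₁ = 9.0087 − 13.0379 = -4.0292 billion.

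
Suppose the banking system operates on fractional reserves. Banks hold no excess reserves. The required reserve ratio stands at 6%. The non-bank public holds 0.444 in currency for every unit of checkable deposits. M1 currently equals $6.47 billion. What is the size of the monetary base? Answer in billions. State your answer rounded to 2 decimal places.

The money multiplier is m = (1 + c) / (rr + c) = (1 + 0.444) / (0.06 + 0.444) ≈ 2.8651.
MB = M / m = 6.47 / 2.8651 ≈ 2.2582 billion.

$2.26 billion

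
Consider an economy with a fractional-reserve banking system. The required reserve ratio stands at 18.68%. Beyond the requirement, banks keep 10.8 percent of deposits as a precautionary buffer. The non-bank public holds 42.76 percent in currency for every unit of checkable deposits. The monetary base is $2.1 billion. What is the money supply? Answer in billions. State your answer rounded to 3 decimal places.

The money multiplier is m = (1 + c) / (rr + e + c) = (1 + 0.4276) / (0.1868 + 0.108 + 0.4276) ≈ 1.97619.
So M = m × MB = 1.97619 × 2.1 ≈ 4.15 billion.

$4.150 billion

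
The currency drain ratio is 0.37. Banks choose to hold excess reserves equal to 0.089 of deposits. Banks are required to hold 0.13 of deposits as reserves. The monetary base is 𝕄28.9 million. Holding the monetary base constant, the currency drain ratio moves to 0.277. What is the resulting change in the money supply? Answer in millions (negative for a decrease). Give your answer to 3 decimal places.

𝕄7.185 million

Initially m₁ = (1 + 0.37) / (0.13 + 0.089 + 0.37) ≈ 2.325976, so M₁ = 2.325976 × 28.9 ≈ 67.2207 million.
After the change m₂ = (1 + 0.277) / (0.13 + 0.089 + 0.277) ≈ 2.574597, so M₂ = 2.574597 × 28.9 ≈ 74.4059 million.
ΔM = M₂ − M₁ = 74.4059 − 67.2207 = 7.1852 million.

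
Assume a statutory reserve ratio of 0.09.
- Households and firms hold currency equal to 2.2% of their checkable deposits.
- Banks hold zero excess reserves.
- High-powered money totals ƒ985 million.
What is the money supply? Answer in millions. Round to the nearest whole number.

ƒ8988 million

The money multiplier is m = (1 + c) / (rr + c) = (1 + 0.022) / (0.09 + 0.022) = 9.1250.
So M = m × MB = 9.1250 × 985 = 8988.125 million.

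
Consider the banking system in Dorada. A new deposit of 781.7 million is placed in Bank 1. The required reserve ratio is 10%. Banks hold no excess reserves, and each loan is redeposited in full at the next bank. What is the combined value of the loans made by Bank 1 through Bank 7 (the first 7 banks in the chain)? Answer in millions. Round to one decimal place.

Bank i lends (1 − rr)^i of the original deposit: Bank 1 lends 781.7·0.9000 = 703.5300, Bank 2 lends 781.7·0.9000² = 633.1770, and so on.
Summing a geometric series: total = 781.7·[0.9000·(1 − 0.9000^7) / (1 − 0.9000)] ≈ 3670.3378 million.

3670.3 million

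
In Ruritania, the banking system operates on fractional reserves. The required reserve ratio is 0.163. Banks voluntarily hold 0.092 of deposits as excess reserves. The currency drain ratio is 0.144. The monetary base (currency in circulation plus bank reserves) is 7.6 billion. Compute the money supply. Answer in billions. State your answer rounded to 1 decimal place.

The money multiplier is m = (1 + c) / (rr + e + c) = (1 + 0.144) / (0.163 + 0.092 + 0.144) ≈ 2.8672.
So M = m × MB = 2.8672 × 7.6 ≈ 21.7907 billion.

21.8 billion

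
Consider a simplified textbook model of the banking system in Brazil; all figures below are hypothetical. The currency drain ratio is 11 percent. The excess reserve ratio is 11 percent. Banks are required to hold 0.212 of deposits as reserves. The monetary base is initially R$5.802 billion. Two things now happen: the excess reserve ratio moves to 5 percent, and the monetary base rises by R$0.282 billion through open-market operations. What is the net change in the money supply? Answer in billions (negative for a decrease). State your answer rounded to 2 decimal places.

Before: m₁ = (1 + 0.11) / (0.212 + 0.11 + 0.11) ≈ 2.5694, MB₁ = 5.802, so M₁ = 2.5694 × 5.802 ≈ 14.9077 billion.
After: m₂ = (1 + 0.11) / (0.212 + 0.05 + 0.11) ≈ 2.9839, MB₂ = 5.802 + 0.282 = 6.084, so M₂ = 2.9839 × 6.084 ≈ 18.154 billion.
ΔM = M₂ − M₁ = 18.154 − 14.9077 = 3.2463 billion.

R$3.25 billion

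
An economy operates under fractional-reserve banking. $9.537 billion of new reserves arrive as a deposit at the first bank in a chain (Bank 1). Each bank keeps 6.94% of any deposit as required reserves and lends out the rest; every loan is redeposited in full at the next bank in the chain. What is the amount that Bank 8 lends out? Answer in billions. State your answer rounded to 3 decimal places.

Each bank lends a fraction (1 − rr) = 0.9306 of the deposit it receives, so Bank 8 receives 9.537·0.9306^7 and lends 9.537·0.9306^8 ≈ 5.3643 billion.

$5.364 billion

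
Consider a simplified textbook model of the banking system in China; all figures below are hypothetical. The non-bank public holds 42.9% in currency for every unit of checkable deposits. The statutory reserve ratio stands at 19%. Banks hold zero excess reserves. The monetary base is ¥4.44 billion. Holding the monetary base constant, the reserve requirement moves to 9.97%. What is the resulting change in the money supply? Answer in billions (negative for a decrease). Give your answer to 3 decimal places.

¥1.751 billion

Initially m₁ = (1 + 0.429) / (0.19 + 0.429) ≈ 2.30856, so M₁ = 2.30856 × 4.44 ≈ 10.25 billion.
After the change m₂ = (1 + 0.429) / (0.0997 + 0.429) ≈ 2.70286, so M₂ = 2.70286 × 4.44 ≈ 12.0007 billion.
ΔM = M₂ − M₁ = 12.0007 − 10.25 = 1.7507 billion.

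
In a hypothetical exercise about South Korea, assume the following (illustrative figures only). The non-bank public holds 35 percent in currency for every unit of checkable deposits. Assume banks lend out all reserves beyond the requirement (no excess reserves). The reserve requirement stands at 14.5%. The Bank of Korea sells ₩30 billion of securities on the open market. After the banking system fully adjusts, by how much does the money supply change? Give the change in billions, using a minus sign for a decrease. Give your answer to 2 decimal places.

-81.82 billion

The money multiplier is m = (1 + c) / (rr + c) = (1 + 0.35) / (0.145 + 0.35) ≈ 2.72727.
The sale removes 30 billion of base, so ΔM = m × ΔMB = 2.72727 × (−30) = -81.8181 billion.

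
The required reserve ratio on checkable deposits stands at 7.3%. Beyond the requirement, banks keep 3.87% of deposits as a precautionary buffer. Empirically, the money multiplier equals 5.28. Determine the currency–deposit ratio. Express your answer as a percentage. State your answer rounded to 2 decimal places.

Using m = 5.28. From m = (1 + c)/(c + rr + e), rearranging gives 1 + c = m·(c + rr + e), so c·(1 − m) = m·(rr + e) − 1.
Hence c = [m·(rr + e) − 1]/(1 − m) = [5.28 × (0.073 + 0.0387) − 1] / (1 − 5.28) ≈ 0.095847.

9.58%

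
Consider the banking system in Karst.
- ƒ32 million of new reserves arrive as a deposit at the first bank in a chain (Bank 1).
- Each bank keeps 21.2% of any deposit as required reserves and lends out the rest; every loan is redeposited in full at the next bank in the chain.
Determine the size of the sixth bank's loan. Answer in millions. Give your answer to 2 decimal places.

Each bank lends a fraction (1 − rr) = 0.7880 of the deposit it receives, so Bank 6 receives 32·0.7880^5 and lends 32·0.7880^6 ≈ 7.6614 million.

ƒ7.66 million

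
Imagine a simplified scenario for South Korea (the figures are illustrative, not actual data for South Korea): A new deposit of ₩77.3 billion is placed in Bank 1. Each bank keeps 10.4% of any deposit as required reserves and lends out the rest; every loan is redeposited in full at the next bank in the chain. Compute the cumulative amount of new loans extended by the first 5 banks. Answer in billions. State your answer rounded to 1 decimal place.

Bank i lends (1 − rr)^i of the original deposit: Bank 1 lends 77.3·0.8960 = 69.2608, Bank 2 lends 77.3·0.8960² ≈ 62.0577, and so on.
Summing a geometric series: total = 77.3·[0.8960·(1 − 0.8960^5) / (1 − 0.8960)] ≈ 281.3826 billion.

₩281.4 billion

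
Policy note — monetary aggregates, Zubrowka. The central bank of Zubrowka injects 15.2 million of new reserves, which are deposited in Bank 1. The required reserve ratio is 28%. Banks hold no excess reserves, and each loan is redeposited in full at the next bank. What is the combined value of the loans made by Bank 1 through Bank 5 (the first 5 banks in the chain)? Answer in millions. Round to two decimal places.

Bank i lends (1 − rr)^i of the original deposit: Bank 1 lends 15.2·0.7200 = 10.9440, Bank 2 lends 15.2·0.7200² ≈ 7.8797, and so on.
Summing a geometric series: total = 15.2·[0.7200·(1 − 0.7200^5) / (1 − 0.7200)] ≈ 31.5230 million.

31.52 million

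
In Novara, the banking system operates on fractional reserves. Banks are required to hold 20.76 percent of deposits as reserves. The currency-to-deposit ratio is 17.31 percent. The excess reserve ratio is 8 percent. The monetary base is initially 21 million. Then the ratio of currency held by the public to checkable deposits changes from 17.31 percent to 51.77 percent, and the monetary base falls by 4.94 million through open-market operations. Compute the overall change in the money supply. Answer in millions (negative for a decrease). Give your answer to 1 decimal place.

-23.2 million

Before: m₁ = (1 + 0.1731) / (0.2076 + 0.08 + 0.1731) ≈ 2.5463, MB₁ = 21, so M₁ = 2.5463 × 21 = 53.4723 million.
After: m₂ = (1 + 0.5177) / (0.2076 + 0.08 + 0.5177) ≈ 1.8846, MB₂ = 21 − 4.94 = 16.06, so M₂ = 1.8846 × 16.06 ≈ 30.2667 million.
ΔM = M₂ − M₁ = 30.2667 − 53.4723 = -23.2056 million.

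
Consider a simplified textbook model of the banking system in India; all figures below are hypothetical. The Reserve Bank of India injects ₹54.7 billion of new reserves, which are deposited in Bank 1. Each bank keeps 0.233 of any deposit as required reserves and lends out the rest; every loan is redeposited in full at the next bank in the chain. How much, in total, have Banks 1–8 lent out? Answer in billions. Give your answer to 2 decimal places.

Bank i lends (1 − rr)^i of the original deposit: Bank 1 lends 54.7·0.7670 = 41.9549, Bank 2 lends 54.7·0.7670² ≈ 32.1794, and so on.
Summing a geometric series: total = 54.7·[0.7670·(1 − 0.7670^8) / (1 − 0.7670)] ≈ 158.4970 billion.

₹158.50 billion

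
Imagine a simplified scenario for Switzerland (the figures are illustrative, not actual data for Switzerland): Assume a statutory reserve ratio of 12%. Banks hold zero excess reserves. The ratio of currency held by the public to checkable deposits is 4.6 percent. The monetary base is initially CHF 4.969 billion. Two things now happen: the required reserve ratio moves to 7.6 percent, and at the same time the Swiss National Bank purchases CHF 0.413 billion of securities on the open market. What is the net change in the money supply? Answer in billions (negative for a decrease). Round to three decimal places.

Before: m₁ = (1 + 0.046) / (0.12 + 0.046) ≈ 6.30120, MB₁ = 4.969, so M₁ = 6.30120 × 4.969 ≈ 31.3107 billion.
After: m₂ = (1 + 0.046) / (0.076 + 0.046) ≈ 8.57377, MB₂ = 4.969 + 0.413 = 5.382, so M₂ = 8.57377 × 5.382 ≈ 46.144 billion.
ΔM = M₂ − M₁ = 46.144 − 31.3107 = 14.8333 billion.

CHF 14.833 billion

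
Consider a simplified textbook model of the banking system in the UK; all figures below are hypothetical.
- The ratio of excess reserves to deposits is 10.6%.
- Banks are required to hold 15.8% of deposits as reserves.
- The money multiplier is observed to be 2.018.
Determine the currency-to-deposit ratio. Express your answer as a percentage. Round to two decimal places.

45.90%

Using m = 2.018. From m = (1 + c)/(c + rr + e), rearranging gives 1 + c = m·(c + rr + e), so c·(1 − m) = m·(rr + e) − 1.
Hence c = [m·(rr + e) − 1]/(1 − m) = [2.018 × (0.158 + 0.106) − 1] / (1 − 2.018) ≈ 0.458986.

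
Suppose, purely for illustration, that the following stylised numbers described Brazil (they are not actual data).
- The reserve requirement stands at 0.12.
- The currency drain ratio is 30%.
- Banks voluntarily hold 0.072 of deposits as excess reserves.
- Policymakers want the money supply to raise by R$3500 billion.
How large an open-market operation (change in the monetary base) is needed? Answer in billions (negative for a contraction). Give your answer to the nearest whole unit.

The money multiplier is m = (1 + c) / (rr + e + c) = (1 + 0.3) / (0.12 + 0.072 + 0.3) ≈ 2.64228.
ΔMB = ΔM / m = (+3500) / 2.64228 ≈ 1324.6136 billion.

R$1325 billion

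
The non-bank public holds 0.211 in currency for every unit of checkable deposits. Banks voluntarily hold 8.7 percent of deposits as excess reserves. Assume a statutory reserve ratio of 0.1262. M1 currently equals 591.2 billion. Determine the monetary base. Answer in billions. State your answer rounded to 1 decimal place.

207.1 billion

The money multiplier is m = (1 + c) / (rr + e + c) = (1 + 0.211) / (0.1262 + 0.087 + 0.211) ≈ 2.85479.
MB = M / m = 591.2 / 2.85479 ≈ 207.0905 billion.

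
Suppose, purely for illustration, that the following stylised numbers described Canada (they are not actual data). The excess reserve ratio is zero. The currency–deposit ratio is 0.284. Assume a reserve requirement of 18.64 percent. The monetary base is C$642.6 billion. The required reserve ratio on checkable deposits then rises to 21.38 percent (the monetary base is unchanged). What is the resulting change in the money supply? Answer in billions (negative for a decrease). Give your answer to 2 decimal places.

-96.55 billion

Initially m₁ = (1 + 0.284) / (0.1864 + 0.284) ≈ 2.729592, so M₁ = 2.729592 × 642.6 ≈ 1754.0358 billion.
After the change m₂ = (1 + 0.284) / (0.2138 + 0.284) ≈ 2.579349, so M₂ = 2.579349 × 642.6 ≈ 1657.4897 billion.
ΔM = M₂ − M₁ = 1657.4897 − 1754.0358 = -96.5461 billion.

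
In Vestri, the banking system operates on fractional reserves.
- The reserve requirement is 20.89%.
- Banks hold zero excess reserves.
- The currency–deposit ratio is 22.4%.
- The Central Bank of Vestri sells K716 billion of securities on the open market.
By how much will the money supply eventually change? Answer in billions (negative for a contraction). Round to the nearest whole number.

-2024 billion

The money multiplier is m = (1 + c) / (rr + c) = (1 + 0.224) / (0.2089 + 0.224) ≈ 2.8274.
The sale removes 716 billion of base, so ΔM = m × ΔMB = 2.8274 × (−716) = -2024.4184 billion.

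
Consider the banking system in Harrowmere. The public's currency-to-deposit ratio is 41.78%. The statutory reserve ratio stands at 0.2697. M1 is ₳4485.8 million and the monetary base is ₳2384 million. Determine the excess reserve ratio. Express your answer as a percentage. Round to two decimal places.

6.60%

Using m = M/MB = 4485.8/2384 ≈ 1.881628. Since m = (1 + c)/(c + rr + e), the denominator satisfies c + rr + e = (1 + c)/m = (1 + 0.4178) / 1.881628 ≈ 0.753496.
With c = 0.4178 and rr = 0.2697, the excess reserve ratio is 0.753496 − 0.4178 − 0.2697 = 0.065996.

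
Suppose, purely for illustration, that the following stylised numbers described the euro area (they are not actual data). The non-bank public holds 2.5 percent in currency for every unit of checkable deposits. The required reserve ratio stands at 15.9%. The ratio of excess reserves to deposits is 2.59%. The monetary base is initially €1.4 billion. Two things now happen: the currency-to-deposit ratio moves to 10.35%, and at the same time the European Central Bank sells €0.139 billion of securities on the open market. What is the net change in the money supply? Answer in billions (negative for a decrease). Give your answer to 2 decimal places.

Before: m₁ = (1 + 0.025) / (0.159 + 0.0259 + 0.025) ≈ 4.8833, MB₁ = 1.4, so M₁ = 4.8833 × 1.4 ≈ 6.8366 billion.
After: m₂ = (1 + 0.1035) / (0.159 + 0.0259 + 0.1035) ≈ 3.8263, MB₂ = 1.4 − 0.139 = 1.261, so M₂ = 3.8263 × 1.261 ≈ 4.825 billion.
ΔM = M₂ − M₁ = 4.825 − 6.8366 = -2.0116 billion.

-2.01 billion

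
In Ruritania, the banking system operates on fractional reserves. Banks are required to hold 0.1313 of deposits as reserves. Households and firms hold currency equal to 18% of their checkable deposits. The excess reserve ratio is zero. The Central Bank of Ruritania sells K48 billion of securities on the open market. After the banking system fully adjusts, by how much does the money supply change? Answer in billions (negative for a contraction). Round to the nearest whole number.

-182 billion

The money multiplier is m = (1 + c) / (rr + c) = (1 + 0.18) / (0.1313 + 0.18) ≈ 3.7906.
The sale removes 48 billion of base, so ΔM = m × ΔMB = 3.7906 × (−48) = -181.9488 billion.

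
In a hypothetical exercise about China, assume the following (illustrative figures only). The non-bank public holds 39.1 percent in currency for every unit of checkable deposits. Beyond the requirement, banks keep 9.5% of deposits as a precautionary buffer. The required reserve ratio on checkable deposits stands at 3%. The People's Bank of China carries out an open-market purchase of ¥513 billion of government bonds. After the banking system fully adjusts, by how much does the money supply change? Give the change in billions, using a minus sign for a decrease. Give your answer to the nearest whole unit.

¥1383 billion

The money multiplier is m = (1 + c) / (rr + e + c) = (1 + 0.391) / (0.03 + 0.095 + 0.391) ≈ 2.6957.
The purchase adds 513 billion of base, so ΔM = m × ΔMB = 2.6957 × (+513) = 1382.8941 billion.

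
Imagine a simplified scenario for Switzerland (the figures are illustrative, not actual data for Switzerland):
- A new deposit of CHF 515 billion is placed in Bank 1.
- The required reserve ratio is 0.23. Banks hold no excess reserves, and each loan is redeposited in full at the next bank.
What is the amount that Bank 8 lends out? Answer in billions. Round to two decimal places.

Each bank lends a fraction (1 − rr) = 0.7700 of the deposit it receives, so Bank 8 receives 515·0.7700^7 and lends 515·0.7700^8 ≈ 63.6404 billion.

CHF 63.64 billion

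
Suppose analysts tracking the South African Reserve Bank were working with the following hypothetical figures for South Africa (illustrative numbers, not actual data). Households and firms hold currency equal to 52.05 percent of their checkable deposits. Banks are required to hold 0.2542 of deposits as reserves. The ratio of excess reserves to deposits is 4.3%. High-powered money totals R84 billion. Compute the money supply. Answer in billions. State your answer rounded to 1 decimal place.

The money multiplier is m = (1 + c) / (rr + e + c) = (1 + 0.5205) / (0.2542 + 0.043 + 0.5205) ≈ 1.8595.
So M = m × MB = 1.8595 × 84 = 156.198 billion.

R156.2 billion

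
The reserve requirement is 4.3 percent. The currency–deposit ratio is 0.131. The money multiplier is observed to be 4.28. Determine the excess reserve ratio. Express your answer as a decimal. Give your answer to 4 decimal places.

0.0903

Using m = 4.28. Since m = (1 + c)/(c + rr + e), the denominator satisfies c + rr + e = (1 + c)/m = (1 + 0.131) / 4.28 ≈ 0.264252.
With c = 0.131 and rr = 0.043, the excess reserve ratio is 0.264252 − 0.131 − 0.043 = 0.090252.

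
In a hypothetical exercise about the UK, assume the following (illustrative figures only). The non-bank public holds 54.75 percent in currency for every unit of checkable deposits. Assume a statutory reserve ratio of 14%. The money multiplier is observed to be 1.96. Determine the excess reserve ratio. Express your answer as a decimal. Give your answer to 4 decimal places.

0.1020

Using m = 1.96. Since m = (1 + c)/(c + rr + e), the denominator satisfies c + rr + e = (1 + c)/m = (1 + 0.5475) / 1.96 ≈ 0.789541.
With c = 0.5475 and rr = 0.14, the excess reserve ratio is 0.789541 − 0.5475 − 0.14 = 0.102041.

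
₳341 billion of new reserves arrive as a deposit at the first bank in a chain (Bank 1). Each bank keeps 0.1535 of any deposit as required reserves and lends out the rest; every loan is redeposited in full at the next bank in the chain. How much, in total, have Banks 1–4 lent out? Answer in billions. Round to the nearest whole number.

Bank i lends (1 − rr)^i of the original deposit: Bank 1 lends 341·0.8465 = 288.6565, Bank 2 lends 341·0.8465² ≈ 244.3477, and so on.
Summing a geometric series: total = 341·[0.8465·(1 − 0.8465^4) / (1 − 0.8465)] ≈ 914.9349 billion.

₳915 billion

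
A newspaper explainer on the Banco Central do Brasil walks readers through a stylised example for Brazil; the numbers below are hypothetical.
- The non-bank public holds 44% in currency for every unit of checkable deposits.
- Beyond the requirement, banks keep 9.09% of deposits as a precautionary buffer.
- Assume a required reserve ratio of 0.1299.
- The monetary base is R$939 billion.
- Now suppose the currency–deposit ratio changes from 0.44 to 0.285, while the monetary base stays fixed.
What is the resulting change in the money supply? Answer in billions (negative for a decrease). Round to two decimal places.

Initially m₁ = (1 + 0.44) / (0.1299 + 0.0909 + 0.44) ≈ 2.179177, so M₁ = 2.179177 × 939 ≈ 2046.2472 billion.
After the change m₂ = (1 + 0.285) / (0.1299 + 0.0909 + 0.285) ≈ 2.540530, so M₂ = 2.540530 × 939 ≈ 2385.5577 billion.
ΔM = M₂ − M₁ = 2385.5577 − 2046.2472 = 339.3105 billion.

R$339.31 billion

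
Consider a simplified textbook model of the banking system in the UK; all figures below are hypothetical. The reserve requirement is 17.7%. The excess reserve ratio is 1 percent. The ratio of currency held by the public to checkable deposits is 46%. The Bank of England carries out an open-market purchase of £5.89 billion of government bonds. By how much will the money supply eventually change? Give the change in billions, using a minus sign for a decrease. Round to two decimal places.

£13.29 billion

The money multiplier is m = (1 + c) / (rr + e + c) = (1 + 0.46) / (0.177 + 0.01 + 0.46) ≈ 2.2566.
The purchase adds 5.89 billion of base, so ΔM = m × ΔMB = 2.2566 × (+5.89) ≈ 13.2914 billion.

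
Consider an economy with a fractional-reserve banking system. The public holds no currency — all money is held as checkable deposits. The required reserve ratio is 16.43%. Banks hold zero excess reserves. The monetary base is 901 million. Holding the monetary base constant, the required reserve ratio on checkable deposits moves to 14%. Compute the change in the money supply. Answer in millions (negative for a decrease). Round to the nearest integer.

Initially m₁ = 1 / (0.1643) ≈ 6.0864, so M₁ = 6.0864 × 901 = 5483.8464 million.
After the change m₂ = 1 / (0.14) ≈ 7.1429, so M₂ = 7.1429 × 901 = 6435.7529 million.
ΔM = M₂ − M₁ = 6435.7529 − 5483.8464 = 951.9065 million.

952 million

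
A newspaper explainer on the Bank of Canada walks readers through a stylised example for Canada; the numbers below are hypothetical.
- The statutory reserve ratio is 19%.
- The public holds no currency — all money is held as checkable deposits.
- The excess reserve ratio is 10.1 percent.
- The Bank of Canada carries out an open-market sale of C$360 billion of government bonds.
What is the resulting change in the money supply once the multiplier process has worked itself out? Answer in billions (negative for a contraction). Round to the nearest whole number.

-1237 billion

The money multiplier is m = 1 / (rr + e) = 1 / (0.19 + 0.101) ≈ 3.4364.
The sale removes 360 billion of base, so ΔM = m × ΔMB = 3.4364 × (−360) = -1237.104 billion.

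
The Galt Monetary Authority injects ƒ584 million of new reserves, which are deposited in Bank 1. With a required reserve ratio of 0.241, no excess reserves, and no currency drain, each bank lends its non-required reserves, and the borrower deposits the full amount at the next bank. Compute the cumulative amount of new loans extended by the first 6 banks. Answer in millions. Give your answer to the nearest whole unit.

ƒ1488 million

Bank i lends (1 − rr)^i of the original deposit: Bank 1 lends 584·0.7590 = 443.2560, Bank 2 lends 584·0.7590² ≈ 336.4313, and so on.
Summing a geometric series: total = 584·[0.7590·(1 − 0.7590^6) / (1 − 0.7590)] ≈ 1487.6046 million.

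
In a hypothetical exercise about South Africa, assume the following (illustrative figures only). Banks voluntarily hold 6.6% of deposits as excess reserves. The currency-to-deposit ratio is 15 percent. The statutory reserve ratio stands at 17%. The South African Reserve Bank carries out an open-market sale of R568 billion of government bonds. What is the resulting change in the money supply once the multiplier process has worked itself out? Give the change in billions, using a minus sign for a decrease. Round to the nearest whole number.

-1692 billion

The money multiplier is m = (1 + c) / (rr + e + c) = (1 + 0.15) / (0.17 + 0.066 + 0.15) ≈ 2.9793.
The sale removes 568 billion of base, so ΔM = m × ΔMB = 2.9793 × (−568) = -1692.2424 billion.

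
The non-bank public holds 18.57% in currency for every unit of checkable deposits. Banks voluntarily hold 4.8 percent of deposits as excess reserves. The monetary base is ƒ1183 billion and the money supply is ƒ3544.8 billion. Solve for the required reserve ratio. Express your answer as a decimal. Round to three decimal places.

Using m = M/MB = 3544.8/1183 ≈ 2.996450. Since m = (1 + c)/(c + rr + e), the denominator satisfies c + rr + e = (1 + c)/m = (1 + 0.1857) / 2.996450 ≈ 0.395702.
With c = 0.1857 and e = 0.048, the required reserve ratio is 0.395702 − 0.1857 − 0.048 = 0.162002.

0.162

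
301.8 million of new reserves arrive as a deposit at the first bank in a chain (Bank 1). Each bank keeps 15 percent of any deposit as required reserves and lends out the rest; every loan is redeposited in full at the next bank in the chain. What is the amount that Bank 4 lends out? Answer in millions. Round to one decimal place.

157.5 million

Each bank lends a fraction (1 − rr) = 0.8500 of the deposit it receives, so Bank 4 receives 301.8·0.8500^3 and lends 301.8·0.8500^4 ≈ 157.5415 million.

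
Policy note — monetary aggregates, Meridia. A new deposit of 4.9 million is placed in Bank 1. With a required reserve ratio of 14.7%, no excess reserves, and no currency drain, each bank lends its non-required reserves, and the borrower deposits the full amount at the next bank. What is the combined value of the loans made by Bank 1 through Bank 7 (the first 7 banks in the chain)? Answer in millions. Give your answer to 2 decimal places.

19.09 million

Bank i lends (1 − rr)^i of the original deposit: Bank 1 lends 4.9·0.8530 = 4.1797, Bank 2 lends 4.9·0.8530² ≈ 3.5653, and so on.
Summing a geometric series: total = 4.9·[0.8530·(1 − 0.8530^7) / (1 − 0.8530)] ≈ 19.0907 million.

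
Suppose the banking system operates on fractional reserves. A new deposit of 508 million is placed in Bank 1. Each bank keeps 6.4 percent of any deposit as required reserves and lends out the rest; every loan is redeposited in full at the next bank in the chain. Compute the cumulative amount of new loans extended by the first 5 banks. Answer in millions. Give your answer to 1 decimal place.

Bank i lends (1 − rr)^i of the original deposit: Bank 1 lends 508·0.9360 = 475.4880, Bank 2 lends 508·0.9360² ≈ 445.0568, and so on.
Summing a geometric series: total = 508·[0.9360·(1 − 0.9360^5) / (1 − 0.9360)] ≈ 2091.9884 million.

2092.0 million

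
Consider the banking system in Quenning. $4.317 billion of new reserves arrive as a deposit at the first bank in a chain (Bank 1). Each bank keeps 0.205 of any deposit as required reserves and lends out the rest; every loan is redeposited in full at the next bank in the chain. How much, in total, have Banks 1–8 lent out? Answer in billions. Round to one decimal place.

Bank i lends (1 − rr)^i of the original deposit: Bank 1 lends 4.317·0.7950 ≈ 3.4320, Bank 2 lends 4.317·0.7950² ≈ 2.7285, and so on.
Summing a geometric series: total = 4.317·[0.7950·(1 − 0.7950^8) / (1 − 0.7950)] ≈ 14.0702 billion.

$14.1 billion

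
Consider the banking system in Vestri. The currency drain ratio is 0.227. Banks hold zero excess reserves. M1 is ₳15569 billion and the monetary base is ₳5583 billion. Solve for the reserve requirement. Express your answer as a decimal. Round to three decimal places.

Using m = M/MB = 15569/5583 ≈ 2.788644. Since m = (1 + c)/(c + rr + e), the denominator satisfies c + rr + e = (1 + c)/m = (1 + 0.227) / 2.788644 ≈ 0.439999.
With c = 0.227 and e = 0, the reserve requirement is 0.439999 − 0.227 − 0 = 0.212999.

0.213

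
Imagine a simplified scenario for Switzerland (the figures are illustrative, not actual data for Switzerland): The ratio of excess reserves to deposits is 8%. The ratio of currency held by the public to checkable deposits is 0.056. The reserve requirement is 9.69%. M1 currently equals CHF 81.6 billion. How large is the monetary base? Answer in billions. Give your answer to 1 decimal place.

The money multiplier is m = (1 + c) / (rr + e + c) = (1 + 0.056) / (0.0969 + 0.08 + 0.056) ≈ 4.5341.
MB = M / m = 81.6 / 4.5341 ≈ 17.997 billion.

CHF 18.0 billion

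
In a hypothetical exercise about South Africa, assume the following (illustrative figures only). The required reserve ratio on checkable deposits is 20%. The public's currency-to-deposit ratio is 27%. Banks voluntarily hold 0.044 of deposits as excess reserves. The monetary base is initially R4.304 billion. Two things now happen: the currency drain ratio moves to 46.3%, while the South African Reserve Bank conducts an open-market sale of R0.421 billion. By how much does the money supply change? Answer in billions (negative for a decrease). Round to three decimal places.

-2.599 billion

Before: m₁ = (1 + 0.27) / (0.2 + 0.044 + 0.27) ≈ 2.47082, MB₁ = 4.304, so M₁ = 2.47082 × 4.304 ≈ 10.6344 billion.
After: m₂ = (1 + 0.463) / (0.2 + 0.044 + 0.463) ≈ 2.06931, MB₂ = 4.304 − 0.421 = 3.883, so M₂ = 2.06931 × 3.883 ≈ 8.0351 billion.
ΔM = M₂ − M₁ = 8.0351 − 10.6344 = -2.5993 billion.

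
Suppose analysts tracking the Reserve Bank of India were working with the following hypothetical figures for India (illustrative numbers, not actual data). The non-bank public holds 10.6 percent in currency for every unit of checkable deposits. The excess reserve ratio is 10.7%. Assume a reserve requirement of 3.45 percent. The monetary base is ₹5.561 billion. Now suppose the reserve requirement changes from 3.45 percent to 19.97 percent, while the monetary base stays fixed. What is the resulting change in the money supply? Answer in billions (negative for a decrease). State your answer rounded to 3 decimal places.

-9.947 billion

Initially m₁ = (1 + 0.106) / (0.0345 + 0.107 + 0.106) ≈ 4.46869, so M₁ = 4.46869 × 5.561 ≈ 24.8504 billion.
After the change m₂ = (1 + 0.106) / (0.1997 + 0.107 + 0.106) ≈ 2.67991, so M₂ = 2.67991 × 5.561 ≈ 14.903 billion.
ΔM = M₂ − M₁ = 14.903 − 24.8504 = -9.9474 billion.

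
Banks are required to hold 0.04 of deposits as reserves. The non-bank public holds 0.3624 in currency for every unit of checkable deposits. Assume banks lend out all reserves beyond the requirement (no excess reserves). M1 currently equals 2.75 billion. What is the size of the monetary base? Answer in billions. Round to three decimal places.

0.812 billion

The money multiplier is m = (1 + c) / (rr + c) = (1 + 0.3624) / (0.04 + 0.3624) ≈ 3.38569.
MB = M / m = 2.75 / 3.38569 ≈ 0.8122 billion.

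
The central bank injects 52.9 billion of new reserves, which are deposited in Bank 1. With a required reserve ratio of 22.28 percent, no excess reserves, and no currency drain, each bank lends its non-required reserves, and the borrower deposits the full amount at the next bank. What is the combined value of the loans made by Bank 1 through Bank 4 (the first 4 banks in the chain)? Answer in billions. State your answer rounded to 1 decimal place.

117.2 billion

Bank i lends (1 − rr)^i of the original deposit: Bank 1 lends 52.9·0.7772 ≈ 41.1139, Bank 2 lends 52.9·0.7772² ≈ 31.9537, and so on.
Summing a geometric series: total = 52.9·[0.7772·(1 − 0.7772^4) / (1 − 0.7772)] ≈ 117.2033 billion.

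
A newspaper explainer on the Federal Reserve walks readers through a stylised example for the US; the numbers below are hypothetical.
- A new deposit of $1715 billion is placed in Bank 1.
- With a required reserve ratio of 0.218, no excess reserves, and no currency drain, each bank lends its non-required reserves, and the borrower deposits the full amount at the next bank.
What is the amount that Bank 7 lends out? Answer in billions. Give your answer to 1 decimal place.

Each bank lends a fraction (1 − rr) = 0.7820 of the deposit it receives, so Bank 7 receives 1715·0.7820^6 and lends 1715·0.7820^7 ≈ 306.6983 billion.

$306.7 billion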